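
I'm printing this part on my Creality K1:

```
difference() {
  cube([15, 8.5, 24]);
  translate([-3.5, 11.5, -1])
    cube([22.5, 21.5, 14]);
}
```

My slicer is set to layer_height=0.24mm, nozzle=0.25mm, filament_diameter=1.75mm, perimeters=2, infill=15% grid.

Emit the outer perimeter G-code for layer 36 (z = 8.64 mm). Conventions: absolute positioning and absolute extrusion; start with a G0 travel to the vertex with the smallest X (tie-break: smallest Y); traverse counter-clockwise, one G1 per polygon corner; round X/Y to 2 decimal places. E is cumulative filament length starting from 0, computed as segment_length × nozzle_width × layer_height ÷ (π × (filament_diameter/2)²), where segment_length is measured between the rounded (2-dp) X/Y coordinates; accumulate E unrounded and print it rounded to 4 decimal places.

G0 X0.00 Y0.00 Z8.64
G1 X15.00 Y0.00 E0.3742
G1 X15.00 Y8.50 E0.5862
G1 X0.00 Y8.50 E0.9604
G1 X0.00 Y0.00 E1.1724

At z = 8.64 mm: the cube is present — its section is the full 15×8.5 rectangle; the 22.5×21.5 cube at (-3.5, 11.5) contributes its full rectangle; Taking the first minus the rest: starting from the 15×8.5 cube, the 22.5×21.5 cube at (-3.5, 11.5) misses the remaining region (no effect) — 1 connected region. The outline is a single polygon with 4 vertices. Extrusion per mm of travel: 0.25 × 0.24 / (π × 0.875²) = 0.024945. Accumulating E over each segment gives final E = 1.1724.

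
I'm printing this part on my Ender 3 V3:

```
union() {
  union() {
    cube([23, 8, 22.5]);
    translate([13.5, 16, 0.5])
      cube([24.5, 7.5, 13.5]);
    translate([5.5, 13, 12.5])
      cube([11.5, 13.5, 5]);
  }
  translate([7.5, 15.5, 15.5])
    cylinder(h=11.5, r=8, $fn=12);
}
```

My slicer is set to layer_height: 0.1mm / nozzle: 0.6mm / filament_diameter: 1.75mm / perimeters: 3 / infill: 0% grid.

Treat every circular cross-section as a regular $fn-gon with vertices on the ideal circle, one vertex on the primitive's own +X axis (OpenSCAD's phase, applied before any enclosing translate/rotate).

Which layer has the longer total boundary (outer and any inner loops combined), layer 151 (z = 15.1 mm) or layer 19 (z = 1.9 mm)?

layer 19 (z = 1.9 mm)

Layer 151 (z = 15.1): the cube is present — its section is the full 23×8 rectangle (perimeter 62.00 mm); the cube at (13.5, 16) is absent (z outside [0.5, 14]); the 11.5×13.5 cube at (5.5, 13) contributes its full rectangle (perimeter 50.00 mm); Merging all regions: the 2 present regions are separate (no shared area or edge), so areas and boundary lengths simply add and each stays a separate island — boundary = 112.00 mm; the cylinder at (7.5, 15.5) is absent (z outside [15.5, 27]); Combining (union): only the result so far is present, so the union is just that shape — boundary = 112.00 mm. So its perimeter = 112.00 mm. Layer 19 (z = 1.9): the 23×8 cube contributes its full rectangle (perimeter 62.00 mm); the cube at (13.5, 16) is present — its section is the full 24.5×7.5 rectangle (perimeter 64.00 mm); the cube at (5.5, 13) does not reach this height (z outside [12.5, 17.5]); Taking the union: the 2 present regions are separate (no shared area or edge), so areas and boundary lengths simply add and each stays a separate island — boundary = 126.00 mm; the cylinder at (7.5, 15.5) is not intersected at this z (z outside [15.5, 27]); Taking the union: only the result so far is present, so the union is just that shape — boundary = 126.00 mm. So its perimeter = 126.00 mm. Layer 19 is larger (126.00 vs 112.00 mm).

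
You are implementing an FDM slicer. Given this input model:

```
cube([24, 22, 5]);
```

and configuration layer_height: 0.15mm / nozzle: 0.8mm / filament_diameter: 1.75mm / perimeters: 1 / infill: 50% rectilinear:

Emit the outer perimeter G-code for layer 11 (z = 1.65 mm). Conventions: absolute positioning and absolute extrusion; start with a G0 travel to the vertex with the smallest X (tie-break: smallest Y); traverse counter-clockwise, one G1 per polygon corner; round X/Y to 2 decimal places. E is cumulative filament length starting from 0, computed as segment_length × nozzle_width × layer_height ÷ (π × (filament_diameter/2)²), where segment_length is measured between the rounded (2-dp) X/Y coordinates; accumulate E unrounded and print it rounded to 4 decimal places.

At z = 1.65 mm: the 24×22 cube contributes its full rectangle. The outline is a single polygon with 4 vertices. Extrusion per mm of travel: 0.8 × 0.15 / (π × 0.875²) = 0.049890. Accumulating E over each segment gives final E = 4.5899.

G0 X0.00 Y0.00 Z1.65
G1 X24.00 Y0.00 E1.1974
G1 X24.00 Y22.00 E2.2949
G1 X0.00 Y22.00 E3.4923
G1 X0.00 Y0.00 E4.5899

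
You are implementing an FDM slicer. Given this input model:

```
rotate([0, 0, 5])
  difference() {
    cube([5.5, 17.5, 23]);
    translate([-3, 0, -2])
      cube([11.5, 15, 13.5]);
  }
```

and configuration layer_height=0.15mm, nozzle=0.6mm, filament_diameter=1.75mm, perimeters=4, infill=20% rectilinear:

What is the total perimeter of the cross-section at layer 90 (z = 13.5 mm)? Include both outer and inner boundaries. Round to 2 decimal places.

At z = 13.5 mm: the cube (footprint 5.5×17.5) is included at this height (perimeter 46.00 mm); the cube at (-3, 0) is not intersected at this z (z outside [-2, 11.5]); After the difference (first − rest): none of the subtracted shapes is present at this height, so the 5.5×17.5 cube is unchanged — boundary = 46.00 mm; (whole slice rotated 5° about Z — lengths, areas and connectivity unchanged). Overall, the cross-section is a single solid region. Total boundary length (outer) = 46.00 mm.

46.00 mm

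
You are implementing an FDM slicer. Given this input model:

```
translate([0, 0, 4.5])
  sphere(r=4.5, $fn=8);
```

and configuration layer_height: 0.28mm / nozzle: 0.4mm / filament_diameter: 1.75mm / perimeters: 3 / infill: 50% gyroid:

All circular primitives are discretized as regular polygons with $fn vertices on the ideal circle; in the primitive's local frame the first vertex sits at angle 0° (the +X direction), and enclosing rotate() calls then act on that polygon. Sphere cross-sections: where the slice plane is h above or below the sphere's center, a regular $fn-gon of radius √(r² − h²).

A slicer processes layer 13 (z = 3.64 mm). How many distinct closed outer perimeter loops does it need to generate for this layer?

At z = 3.64 mm: the r=4.5 sphere contributes a regular 8-gon of circumradius √(4.5²−0.86²) = 4.417. The result has 1 disconnected region.

1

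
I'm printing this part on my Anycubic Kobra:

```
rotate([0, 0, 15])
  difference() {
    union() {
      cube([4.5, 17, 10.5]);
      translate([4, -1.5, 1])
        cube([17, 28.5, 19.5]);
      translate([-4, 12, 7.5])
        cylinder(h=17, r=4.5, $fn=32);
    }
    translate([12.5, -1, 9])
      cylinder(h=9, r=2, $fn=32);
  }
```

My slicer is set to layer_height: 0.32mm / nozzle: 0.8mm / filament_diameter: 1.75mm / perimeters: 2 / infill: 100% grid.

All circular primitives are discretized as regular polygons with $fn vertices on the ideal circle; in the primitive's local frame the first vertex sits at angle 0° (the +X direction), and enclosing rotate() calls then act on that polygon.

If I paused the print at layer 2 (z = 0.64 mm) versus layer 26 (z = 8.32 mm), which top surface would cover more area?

Layer 2 (z = 0.64): the cube (footprint 4.5×17) is included at this height (area 76.50 mm²); the cube at (4, -1.5) does not reach this height (z outside [1, 20.5]); the cylinder at (-4, 12) is absent (z outside [7.5, 24.5]); Combining (union): only the 4.5×17 cube is present, so the union is just that shape — area = 76.50 mm²; the cylinder at (12.5, -1) does not reach this height (z outside [9, 18]); Subtracting the remaining from the first: none of the subtracted shapes is present at this height, so that combined region is unchanged — area = 76.50 mm²; (rotated 15° about Z; rotation is an isometry so areas/perimeters/island counts are preserved). So its area = 76.50 mm². Layer 26 (z = 8.32): the cube (footprint 4.5×17) is included at this height (area 76.50 mm²); the cube at (4, -1.5) (footprint 17×28.5) is included at this height (area 484.50 mm²); the r=4.5 cylinder at (-4, 12) gives a regular 32-gon of circumradius 4.5 (constant along its height) (area = (32/2)·4.500²·sin(360°/32) = 63.21 mm²); Taking the union: the regions partially overlap — summed areas 624.21 mm² minus the doubly-counted overlap 9.83 mm² gives 614.38 mm² — area = 614.38 mm²; the cylinder at (12.5, -1) is absent (z outside [9, 18]); After the difference (first − rest): none of the subtracted shapes is present at this height, so that combined region is unchanged — area = 614.38 mm²; (whole slice rotated 15° about Z — lengths, areas and connectivity unchanged). So its area = 614.38 mm². Layer 26 is larger (614.38 vs 76.50 mm²).

layer 26 (z = 8.32 mm)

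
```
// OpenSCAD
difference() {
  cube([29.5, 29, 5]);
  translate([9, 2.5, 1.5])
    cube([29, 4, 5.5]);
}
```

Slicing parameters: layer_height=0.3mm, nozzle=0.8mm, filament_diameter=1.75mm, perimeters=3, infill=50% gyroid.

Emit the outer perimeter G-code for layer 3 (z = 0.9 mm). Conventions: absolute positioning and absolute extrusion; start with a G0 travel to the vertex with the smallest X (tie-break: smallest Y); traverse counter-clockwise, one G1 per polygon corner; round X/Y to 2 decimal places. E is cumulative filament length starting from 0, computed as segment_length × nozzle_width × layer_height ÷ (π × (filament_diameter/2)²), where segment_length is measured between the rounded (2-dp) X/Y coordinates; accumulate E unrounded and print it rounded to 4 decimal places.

At z = 0.9 mm: the cube is present — its section is the full 29.5×29 rectangle; the cube at (9, 2.5) is not intersected at this z (z outside [1.5, 7]); After the difference (first − rest): none of the subtracted shapes is present at this height, so the 29.5×29 cube is unchanged — 1 connected region. The outline is a single polygon with 4 vertices. Extrusion per mm of travel: 0.8 × 0.3 / (π × 0.875²) = 0.099780. Accumulating E over each segment gives final E = 11.6743.

G0 X0.00 Y0.00 Z0.90
G1 X29.50 Y0.00 E2.9435
G1 X29.50 Y29.00 E5.8372
G1 X0.00 Y29.00 E8.7807
G1 X0.00 Y0.00 E11.6743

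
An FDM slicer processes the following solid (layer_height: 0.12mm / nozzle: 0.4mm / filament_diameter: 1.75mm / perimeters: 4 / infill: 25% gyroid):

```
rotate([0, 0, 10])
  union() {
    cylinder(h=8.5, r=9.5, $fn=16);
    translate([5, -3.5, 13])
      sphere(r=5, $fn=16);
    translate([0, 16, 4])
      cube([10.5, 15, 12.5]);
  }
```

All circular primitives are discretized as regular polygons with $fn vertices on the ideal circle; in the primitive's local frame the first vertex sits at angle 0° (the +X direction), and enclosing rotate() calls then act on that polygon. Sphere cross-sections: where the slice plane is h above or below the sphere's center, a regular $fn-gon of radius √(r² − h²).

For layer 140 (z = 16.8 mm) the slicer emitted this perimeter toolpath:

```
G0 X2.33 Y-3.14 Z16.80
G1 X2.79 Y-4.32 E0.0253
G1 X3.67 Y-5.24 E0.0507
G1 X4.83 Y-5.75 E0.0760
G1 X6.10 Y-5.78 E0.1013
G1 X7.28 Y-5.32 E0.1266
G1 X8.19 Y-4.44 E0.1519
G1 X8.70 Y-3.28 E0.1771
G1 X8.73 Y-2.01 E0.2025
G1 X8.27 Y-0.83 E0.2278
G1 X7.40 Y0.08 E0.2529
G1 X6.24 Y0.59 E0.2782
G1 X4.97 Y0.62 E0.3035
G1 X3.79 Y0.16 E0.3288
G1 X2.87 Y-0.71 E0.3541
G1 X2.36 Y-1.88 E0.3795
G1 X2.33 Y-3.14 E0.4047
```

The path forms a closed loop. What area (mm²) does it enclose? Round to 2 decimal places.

Apply the shoelace formula to the sequence of (X, Y) vertices; enclosed area = 32.30 mm².

32.30 mm²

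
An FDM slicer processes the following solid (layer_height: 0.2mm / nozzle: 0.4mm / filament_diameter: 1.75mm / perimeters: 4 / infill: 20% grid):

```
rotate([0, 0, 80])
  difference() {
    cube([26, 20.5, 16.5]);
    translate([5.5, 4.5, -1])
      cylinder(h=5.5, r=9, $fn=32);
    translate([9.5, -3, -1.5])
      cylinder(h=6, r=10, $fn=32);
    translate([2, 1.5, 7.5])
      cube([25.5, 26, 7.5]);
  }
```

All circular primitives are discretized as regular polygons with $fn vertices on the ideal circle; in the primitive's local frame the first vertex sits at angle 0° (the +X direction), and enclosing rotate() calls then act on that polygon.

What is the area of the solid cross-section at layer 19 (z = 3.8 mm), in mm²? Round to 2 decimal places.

At z = 3.8 mm: the cube (footprint 26×20.5) is included at this height (area 533.00 mm²); the r=9 cylinder at (5.5, 4.5) contributes a regular 32-gon of circumradius 9 (area = (32/2)·9.000²·sin(360°/32) = 252.84 mm²); the cylinder at (9.5, -3): section is a regular 32-gon, circumradius r=10 (area = (32/2)·10.000²·sin(360°/32) = 312.14 mm²); the cube at (2, 1.5) does not reach this height (z outside [7.5, 15]); Taking the first minus the rest: starting from the 26×20.5 cube (533.00 mm²), the r=9 cylinder at (5.5, 4.5) partially overlaps it — only the 172.61 mm² overlap (of its 252.84 mm²) is removed, clipping the outline; the r=10 cylinder at (9.5, -3) partially overlaps it — only the 17.90 mm² overlap (of its 312.14 mm²) is removed, clipping the outline — area = 342.49 mm²; (rotated 80° about Z; rotation is an isometry so areas/perimeters/island counts are preserved). Overall, the cross-section is a single solid region. Net area = 342.49 mm².

342.49 mm²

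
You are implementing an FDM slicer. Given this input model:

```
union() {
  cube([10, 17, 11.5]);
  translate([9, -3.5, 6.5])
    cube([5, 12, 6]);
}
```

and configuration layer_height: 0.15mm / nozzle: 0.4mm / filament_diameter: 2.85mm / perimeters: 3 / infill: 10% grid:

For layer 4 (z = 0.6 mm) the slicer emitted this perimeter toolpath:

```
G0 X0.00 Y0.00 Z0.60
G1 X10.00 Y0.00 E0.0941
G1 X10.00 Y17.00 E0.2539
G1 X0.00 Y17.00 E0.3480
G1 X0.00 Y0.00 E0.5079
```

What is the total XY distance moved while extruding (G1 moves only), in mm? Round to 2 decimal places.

Sum the Euclidean lengths of each G1 segment: total = 54.00 mm.

54.00 mm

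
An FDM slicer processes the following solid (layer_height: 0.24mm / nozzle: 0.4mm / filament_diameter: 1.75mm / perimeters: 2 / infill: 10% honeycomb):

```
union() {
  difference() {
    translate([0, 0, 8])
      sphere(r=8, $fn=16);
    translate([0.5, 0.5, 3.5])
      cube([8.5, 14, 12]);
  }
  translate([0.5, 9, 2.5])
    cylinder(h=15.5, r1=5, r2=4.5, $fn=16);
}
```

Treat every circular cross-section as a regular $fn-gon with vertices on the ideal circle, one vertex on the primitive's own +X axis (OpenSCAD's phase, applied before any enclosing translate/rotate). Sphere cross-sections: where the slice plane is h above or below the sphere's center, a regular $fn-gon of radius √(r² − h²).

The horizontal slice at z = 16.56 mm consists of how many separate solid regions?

1

At z = 16.56 mm: the sphere is not intersected at this z (|z−center|=8.560 > r=8); the cube at (0.5, 0.5) does not reach this height (z outside [3.5, 15.5]); After the difference (first − rest): the first operand is absent here, so nothing remains; the cone at (0.5, 9): at t=0.907 of its height the radius interpolates to r₁+(r₂−r₁)t = 4.546, giving a regular 16-gon of that circumradius; Taking the union: only the cone at (0.5, 9) is present, so the union is just that shape — 1 connected region. The result has 1 disconnected region.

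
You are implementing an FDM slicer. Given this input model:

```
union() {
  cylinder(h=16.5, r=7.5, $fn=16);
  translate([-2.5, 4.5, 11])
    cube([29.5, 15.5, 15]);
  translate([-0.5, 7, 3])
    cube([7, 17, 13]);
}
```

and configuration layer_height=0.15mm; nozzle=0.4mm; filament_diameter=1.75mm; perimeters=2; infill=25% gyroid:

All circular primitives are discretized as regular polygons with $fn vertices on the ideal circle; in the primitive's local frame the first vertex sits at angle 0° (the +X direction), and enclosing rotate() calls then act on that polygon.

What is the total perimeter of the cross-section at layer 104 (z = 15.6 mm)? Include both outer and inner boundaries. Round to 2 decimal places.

124.61 mm

At z = 15.6 mm: the r=7.5 cylinder gives a regular 16-gon of circumradius 7.5 (constant along its height) (perimeter = 2·16·7.500·sin(180°/16) = 46.82 mm); the cube at (-2.5, 4.5) is present — its section is the full 29.5×15.5 rectangle (perimeter 90.00 mm); the 7×17 cube at (-0.5, 7) contributes its full rectangle (perimeter 48.00 mm); Taking the union: the regions partially overlap (shared area 109.82 mm²), so the edge portions inside another operand are dropped and the merged outline is re-measured after clipping — boundary = 124.61 mm. Overall, the cross-section is a single solid region. Total boundary length (outer) = 124.61 mm.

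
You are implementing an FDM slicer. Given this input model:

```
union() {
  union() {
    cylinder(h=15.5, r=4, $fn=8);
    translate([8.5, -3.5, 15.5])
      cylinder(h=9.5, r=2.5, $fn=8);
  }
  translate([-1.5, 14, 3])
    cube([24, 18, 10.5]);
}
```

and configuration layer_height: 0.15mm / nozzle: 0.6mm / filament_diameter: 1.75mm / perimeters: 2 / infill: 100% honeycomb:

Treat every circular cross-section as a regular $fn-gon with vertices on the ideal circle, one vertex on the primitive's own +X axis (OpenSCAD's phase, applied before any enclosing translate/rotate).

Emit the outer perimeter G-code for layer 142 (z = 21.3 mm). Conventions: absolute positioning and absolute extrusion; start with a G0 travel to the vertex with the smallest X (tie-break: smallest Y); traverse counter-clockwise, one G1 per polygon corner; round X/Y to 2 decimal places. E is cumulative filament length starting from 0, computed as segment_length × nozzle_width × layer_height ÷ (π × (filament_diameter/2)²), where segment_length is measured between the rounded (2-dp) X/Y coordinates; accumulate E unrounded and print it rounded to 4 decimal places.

At z = 21.3 mm: the cylinder is not intersected at this z (z outside [0, 15.5]); the r=2.5 cylinder at (8.5, -3.5) contributes a regular 8-gon of circumradius 2.5; Combining (union): only the r=2.5 cylinder at (8.5, -3.5) is present, so the union is just that shape — 1 connected region; the cube at (-1.5, 14) is absent (z outside [3, 13.5]); Combining (union): only the result so far is present, so the union is just that shape — 1 connected region. The outline is a single polygon with 8 vertices. Extrusion per mm of travel: 0.6 × 0.15 / (π × 0.875²) = 0.037418. Accumulating E over each segment gives final E = 0.5731.

G0 X6.00 Y-3.50 Z21.30
G1 X6.73 Y-5.27 E0.0716
G1 X8.50 Y-6.00 E0.1433
G1 X10.27 Y-5.27 E0.2149
G1 X11.00 Y-3.50 E0.2866
G1 X10.27 Y-1.73 E0.3582
G1 X8.50 Y-1.00 E0.4298
G1 X6.73 Y-1.73 E0.5015
G1 X6.00 Y-3.50 E0.5731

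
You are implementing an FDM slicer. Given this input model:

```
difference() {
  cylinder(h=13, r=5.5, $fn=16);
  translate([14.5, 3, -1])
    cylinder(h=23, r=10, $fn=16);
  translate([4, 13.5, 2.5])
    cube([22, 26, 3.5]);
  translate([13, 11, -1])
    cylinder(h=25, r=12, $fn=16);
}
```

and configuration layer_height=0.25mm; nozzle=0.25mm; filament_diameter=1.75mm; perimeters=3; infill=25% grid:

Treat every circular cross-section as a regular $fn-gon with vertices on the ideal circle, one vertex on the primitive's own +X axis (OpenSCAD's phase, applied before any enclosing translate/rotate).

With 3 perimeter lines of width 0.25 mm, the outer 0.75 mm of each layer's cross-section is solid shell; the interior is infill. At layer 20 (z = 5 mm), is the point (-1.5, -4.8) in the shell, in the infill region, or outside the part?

shell

At z = 5 mm: the cylinder: section is a regular 16-gon, circumradius r=5.5; the cylinder at (14.5, 3): section is a regular 16-gon, circumradius r=10; the cube at (4, 13.5) is present — its section is the full 22×26 rectangle; the cylinder at (13, 11): section is a regular 16-gon, circumradius r=12; Subtracting the remaining from the first: starting from the r=5.5 cylinder, the r=10 cylinder at (14.5, 3) partially overlaps it — only the 1.22 mm² overlap (of its 306.15 mm²) is removed, clipping the outline; the 22×26 cube at (4, 13.5) misses the remaining region (no effect); the r=12 cylinder at (13, 11) partially overlaps it — only the 0.41 mm² overlap (of its 440.85 mm²) is removed, clipping the outline — 1 connected region. Overall, the cross-section is a single solid region. The nearest boundary edge runs (-0.00, -5.50)→(-2.10, -5.08); distance from the point to it = 0.39 mm. The point is inside the cross-section, 0.39 mm from the nearest boundary — within the 0.75 mm shell band (3 × 0.25).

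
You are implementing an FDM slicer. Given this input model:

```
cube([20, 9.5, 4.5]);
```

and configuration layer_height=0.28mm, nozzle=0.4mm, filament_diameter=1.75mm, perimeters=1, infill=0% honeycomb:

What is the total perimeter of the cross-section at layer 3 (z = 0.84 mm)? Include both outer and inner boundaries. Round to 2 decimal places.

At z = 0.84 mm: the 20×9.5 cube contributes its full rectangle (perimeter 59.00 mm). Overall, the cross-section is a single solid region. Total boundary length (outer) = 59.00 mm.

59.00 mm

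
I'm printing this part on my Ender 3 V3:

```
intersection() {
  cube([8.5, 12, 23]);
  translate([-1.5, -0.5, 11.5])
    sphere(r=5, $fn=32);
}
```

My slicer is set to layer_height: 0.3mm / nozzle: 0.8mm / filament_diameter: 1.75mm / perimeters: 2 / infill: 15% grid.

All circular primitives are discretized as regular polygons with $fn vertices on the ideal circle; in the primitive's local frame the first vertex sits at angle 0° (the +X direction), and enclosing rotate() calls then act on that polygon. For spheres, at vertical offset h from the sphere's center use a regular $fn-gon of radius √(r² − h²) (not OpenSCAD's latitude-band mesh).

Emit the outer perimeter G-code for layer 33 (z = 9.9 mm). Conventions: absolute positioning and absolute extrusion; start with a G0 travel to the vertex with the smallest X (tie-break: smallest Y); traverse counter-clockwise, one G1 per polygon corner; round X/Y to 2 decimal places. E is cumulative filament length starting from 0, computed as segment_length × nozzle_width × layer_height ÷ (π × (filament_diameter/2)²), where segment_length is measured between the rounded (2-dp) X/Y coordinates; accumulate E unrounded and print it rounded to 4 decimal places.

G0 X0.00 Y0.00 Z9.90
G1 X3.19 Y0.00 E0.3183
G1 X3.15 Y0.42 E0.3604
G1 X2.88 Y1.31 E0.4532
G1 X2.44 Y2.13 E0.5461
G1 X1.85 Y2.85 E0.6389
G1 X1.13 Y3.44 E0.7318
G1 X0.31 Y3.88 E0.8247
G1 X0.00 Y3.97 E0.8569
G1 X0.00 Y0.00 E1.2530

At z = 9.9 mm: the cube (footprint 8.5×12) is included at this height; the sphere at (-1.5, -0.5): section is a regular 32-gon, circumradius = √(r²−h²) = √(5²−1.6²) = 4.737; Taking the intersection: the r=5 sphere at (-1.5, -0.5) partially overlaps the 8.5×12 cube; clipping to the common part keeps 8.94 mm² — 1 connected region. The outline is a single polygon with 9 vertices. Extrusion per mm of travel: 0.8 × 0.3 / (π × 0.875²) = 0.099780. Accumulating E over each segment gives final E = 1.2530.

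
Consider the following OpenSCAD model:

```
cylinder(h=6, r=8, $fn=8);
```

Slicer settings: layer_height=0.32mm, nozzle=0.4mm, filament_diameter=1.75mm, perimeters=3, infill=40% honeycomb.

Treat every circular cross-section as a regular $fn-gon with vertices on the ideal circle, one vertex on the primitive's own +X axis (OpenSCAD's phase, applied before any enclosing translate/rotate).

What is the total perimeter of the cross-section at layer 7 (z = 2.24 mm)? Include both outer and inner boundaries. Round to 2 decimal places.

48.98 mm

At z = 2.24 mm: the cylinder: section is a regular 8-gon, circumradius r=8 (perimeter = 2·8·8.000·sin(180°/8) = 48.98 mm). Overall, the cross-section is a single solid region. Total boundary length (outer) = 48.98 mm.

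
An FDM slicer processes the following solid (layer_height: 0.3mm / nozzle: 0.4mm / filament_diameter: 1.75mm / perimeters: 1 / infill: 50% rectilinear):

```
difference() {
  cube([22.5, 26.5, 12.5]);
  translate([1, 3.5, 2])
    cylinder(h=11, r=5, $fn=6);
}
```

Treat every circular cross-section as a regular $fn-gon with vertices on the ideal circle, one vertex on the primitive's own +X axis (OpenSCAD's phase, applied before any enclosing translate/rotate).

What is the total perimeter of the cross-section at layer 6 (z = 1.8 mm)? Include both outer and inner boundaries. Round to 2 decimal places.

At z = 1.8 mm: the 22.5×26.5 cube contributes its full rectangle (perimeter 98.00 mm); the cylinder at (1, 3.5) is not intersected at this z (z outside [2, 13]); After the difference (first − rest): none of the subtracted shapes is present at this height, so the 22.5×26.5 cube is unchanged — boundary = 98.00 mm. Overall, the cross-section is a single solid region. Total boundary length (outer) = 98.00 mm.

98.00 mm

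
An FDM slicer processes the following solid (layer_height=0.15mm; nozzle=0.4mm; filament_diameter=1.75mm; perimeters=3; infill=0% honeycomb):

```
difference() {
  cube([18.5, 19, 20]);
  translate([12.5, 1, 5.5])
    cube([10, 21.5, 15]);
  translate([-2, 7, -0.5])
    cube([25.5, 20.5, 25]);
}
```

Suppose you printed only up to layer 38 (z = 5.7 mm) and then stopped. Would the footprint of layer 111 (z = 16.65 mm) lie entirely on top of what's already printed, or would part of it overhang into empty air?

Compare the two slices. At z = 5.7: the cube (footprint 18.5×19) is included at this height (area 351.50 mm²); the cube at (12.5, 1) is present — its section is the full 10×21.5 rectangle (area 215.00 mm²); the cube at (-2, 7) (footprint 25.5×20.5) is included at this height (area 522.75 mm²); Subtracting the remaining from the first: starting from the 18.5×19 cube (351.50 mm²), the 10×21.5 cube at (12.5, 1) partially overlaps it — only the 108.00 mm² overlap (of its 215.00 mm²) is removed, clipping the outline; the 25.5×20.5 cube at (-2, 7) partially overlaps it — only the 150.00 mm² overlap (of its 522.75 mm²) is removed, clipping the outline — area = 93.50 mm². At z = 16.65: the cube is present — its section is the full 18.5×19 rectangle (area 351.50 mm²); the 10×21.5 cube at (12.5, 1) contributes its full rectangle (area 215.00 mm²); the cube at (-2, 7) (footprint 25.5×20.5) is included at this height (area 522.75 mm²); Subtracting the remaining from the first: starting from the 18.5×19 cube (351.50 mm²), the 10×21.5 cube at (12.5, 1) partially overlaps it — only the 108.00 mm² overlap (of its 215.00 mm²) is removed, clipping the outline; the 25.5×20.5 cube at (-2, 7) partially overlaps it — only the 150.00 mm² overlap (of its 522.75 mm²) is removed, clipping the outline — area = 93.50 mm². Checking containment: the cross-section at z = 16.65 is a subset of the cross-section at z = 5.7.

entirely on top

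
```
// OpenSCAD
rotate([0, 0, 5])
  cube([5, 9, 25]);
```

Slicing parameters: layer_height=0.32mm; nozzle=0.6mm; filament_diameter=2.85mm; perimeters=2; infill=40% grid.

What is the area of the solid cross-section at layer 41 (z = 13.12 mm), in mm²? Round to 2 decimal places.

45.00 mm²

At z = 13.12 mm: the cube is present — its section is the full 5×9 rectangle (area 45.00 mm²); (whole slice rotated 5° about Z — lengths, areas and connectivity unchanged). Overall, the cross-section is a single solid region. Net area = 45.00 mm².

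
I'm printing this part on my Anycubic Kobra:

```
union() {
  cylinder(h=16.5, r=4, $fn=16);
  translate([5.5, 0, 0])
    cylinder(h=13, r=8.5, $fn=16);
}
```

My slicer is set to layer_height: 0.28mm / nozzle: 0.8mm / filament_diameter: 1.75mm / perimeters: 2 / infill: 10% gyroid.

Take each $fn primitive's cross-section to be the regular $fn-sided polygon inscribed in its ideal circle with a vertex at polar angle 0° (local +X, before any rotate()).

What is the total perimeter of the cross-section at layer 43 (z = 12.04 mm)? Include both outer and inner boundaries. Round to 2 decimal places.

54.01 mm

At z = 12.04 mm: the r=4 cylinder gives a regular 16-gon of circumradius 4 (constant along its height) (perimeter = 2·16·4.000·sin(180°/16) = 24.97 mm); the r=8.5 cylinder at (5.5, 0) contributes a regular 16-gon of circumradius 8.5 (perimeter = 2·16·8.500·sin(180°/16) = 53.06 mm); Taking the union: the regions partially overlap (shared area 44.00 mm²), so the edge portions inside another operand are dropped and the merged outline is re-measured after clipping — boundary = 54.01 mm. Overall, the cross-section is a single solid region. Total boundary length (outer) = 54.01 mm.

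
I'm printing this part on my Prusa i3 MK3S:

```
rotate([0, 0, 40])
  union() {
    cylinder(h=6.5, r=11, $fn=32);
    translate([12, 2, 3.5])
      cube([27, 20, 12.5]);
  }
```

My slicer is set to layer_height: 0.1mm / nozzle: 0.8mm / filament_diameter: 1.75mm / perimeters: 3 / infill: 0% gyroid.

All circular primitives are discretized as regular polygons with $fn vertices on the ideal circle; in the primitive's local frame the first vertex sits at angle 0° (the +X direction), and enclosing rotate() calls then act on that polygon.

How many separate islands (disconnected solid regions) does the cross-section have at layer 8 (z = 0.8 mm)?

1

At z = 0.8 mm: the cylinder: section is a regular 32-gon, circumradius r=11; the cube at (12, 2) does not reach this height (z outside [3.5, 16]); Taking the union: only the r=11 cylinder is present, so the union is just that shape — 1 connected region; (rotated 40° about Z; rotation is an isometry so areas/perimeters/island counts are preserved). Overall, the cross-section is a single solid region. Island count = 1.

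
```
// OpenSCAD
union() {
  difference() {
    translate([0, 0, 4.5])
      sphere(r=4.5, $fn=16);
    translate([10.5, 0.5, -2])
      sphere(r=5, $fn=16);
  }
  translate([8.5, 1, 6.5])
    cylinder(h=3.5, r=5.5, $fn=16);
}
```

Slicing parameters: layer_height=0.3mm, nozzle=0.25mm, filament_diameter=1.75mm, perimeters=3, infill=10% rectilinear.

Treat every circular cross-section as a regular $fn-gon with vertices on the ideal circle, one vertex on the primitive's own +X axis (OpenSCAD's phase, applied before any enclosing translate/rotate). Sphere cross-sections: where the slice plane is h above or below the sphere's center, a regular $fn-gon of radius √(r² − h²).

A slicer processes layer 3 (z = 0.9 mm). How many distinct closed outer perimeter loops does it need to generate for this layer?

1

At z = 0.9 mm: the r=4.5 sphere contributes a regular 16-gon of circumradius √(4.5²−3.6²) = 2.700; the r=5 sphere at (10.5, 0.5) contributes a regular 16-gon of circumradius √(5²−2.9²) = 4.073; Taking the first minus the rest: starting from the r=4.5 sphere, the r=5 sphere at (10.5, 0.5) misses the remaining region (no effect) — 1 connected region; the cylinder at (8.5, 1) does not reach this height (z outside [6.5, 10]); Combining (union): only that combined region is present, so the union is just that shape — 1 connected region. The result has 1 disconnected region.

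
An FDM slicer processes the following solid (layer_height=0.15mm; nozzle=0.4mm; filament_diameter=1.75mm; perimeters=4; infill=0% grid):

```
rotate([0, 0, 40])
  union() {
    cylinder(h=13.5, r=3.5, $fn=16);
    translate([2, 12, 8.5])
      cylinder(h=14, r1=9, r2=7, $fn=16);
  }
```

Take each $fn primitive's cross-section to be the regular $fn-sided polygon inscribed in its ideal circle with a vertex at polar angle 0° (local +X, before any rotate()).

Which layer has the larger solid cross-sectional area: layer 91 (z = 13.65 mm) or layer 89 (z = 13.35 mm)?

Layer 91 (z = 13.65): the cylinder does not reach this height (z outside [0, 13.5]); the cone at (2, 12): at t=0.368 of its height the radius interpolates to r₁+(r₂−r₁)t = 8.264, giving a regular 16-gon of that circumradius (area = (16/2)·8.264²·sin(360°/16) = 209.09 mm²); Combining (union): only the cone at (2, 12) is present, so the union is just that shape — area = 209.09 mm²; (rotated 40° about Z; rotation is an isometry so areas/perimeters/island counts are preserved). So its area = 209.09 mm². Layer 89 (z = 13.35): the cylinder: section is a regular 16-gon, circumradius r=3.5 (area = (16/2)·3.500²·sin(360°/16) = 37.50 mm²); the cone at (2, 12) contributes a regular 16-gon of circumradius 8.307 (interpolated between r1=9 and r2=7 at t=0.346) (area = (16/2)·8.307²·sin(360°/16) = 211.27 mm²); Combining (union): the 2 present regions are separate (no shared area or edge), so areas and boundary lengths simply add and each stays a separate island — area = 248.77 mm²; (whole slice rotated 40° about Z — lengths, areas and connectivity unchanged). So its area = 248.77 mm². Layer 89 is larger (248.77 vs 209.09 mm²).

layer 89 (z = 13.35 mm)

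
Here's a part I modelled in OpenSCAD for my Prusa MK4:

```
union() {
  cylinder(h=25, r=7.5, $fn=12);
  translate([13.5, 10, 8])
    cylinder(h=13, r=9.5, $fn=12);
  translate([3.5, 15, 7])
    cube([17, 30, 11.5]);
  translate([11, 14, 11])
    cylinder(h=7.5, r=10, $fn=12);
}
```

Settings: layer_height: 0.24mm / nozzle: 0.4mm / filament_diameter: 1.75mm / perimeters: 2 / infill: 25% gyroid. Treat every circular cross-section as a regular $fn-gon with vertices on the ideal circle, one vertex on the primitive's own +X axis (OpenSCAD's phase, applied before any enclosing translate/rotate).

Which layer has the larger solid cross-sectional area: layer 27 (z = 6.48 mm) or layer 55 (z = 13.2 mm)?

Layer 27 (z = 6.48): the r=7.5 cylinder contributes a regular 12-gon of circumradius 7.5 (area = (12/2)·7.500²·sin(360°/12) = 168.75 mm²); the cylinder at (13.5, 10) is absent (z outside [8, 21]); the cube at (3.5, 15) is not intersected at this z (z outside [7, 18.5]); the cylinder at (11, 14) is absent (z outside [11, 18.5]); Taking the union: only the r=7.5 cylinder is present, so the union is just that shape — area = 168.75 mm². So its area = 168.75 mm². Layer 55 (z = 13.2): the cylinder: section is a regular 12-gon, circumradius r=7.5 (area = (12/2)·7.500²·sin(360°/12) = 168.75 mm²); the r=9.5 cylinder at (13.5, 10) contributes a regular 12-gon of circumradius 9.5 (area = (12/2)·9.500²·sin(360°/12) = 270.75 mm²); the cube at (3.5, 15) (footprint 17×30) is included at this height (area 510.00 mm²); the cylinder at (11, 14): section is a regular 12-gon, circumradius r=10 (area = (12/2)·10.000²·sin(360°/12) = 300.00 mm²); Merging all regions: the regions partially overlap — summed areas 1249.50 mm² minus the doubly-counted overlap 318.62 mm² gives 930.88 mm² — area = 930.88 mm². So its area = 930.88 mm². Layer 55 is larger (930.88 vs 168.75 mm²).

layer 55 (z = 13.2 mm)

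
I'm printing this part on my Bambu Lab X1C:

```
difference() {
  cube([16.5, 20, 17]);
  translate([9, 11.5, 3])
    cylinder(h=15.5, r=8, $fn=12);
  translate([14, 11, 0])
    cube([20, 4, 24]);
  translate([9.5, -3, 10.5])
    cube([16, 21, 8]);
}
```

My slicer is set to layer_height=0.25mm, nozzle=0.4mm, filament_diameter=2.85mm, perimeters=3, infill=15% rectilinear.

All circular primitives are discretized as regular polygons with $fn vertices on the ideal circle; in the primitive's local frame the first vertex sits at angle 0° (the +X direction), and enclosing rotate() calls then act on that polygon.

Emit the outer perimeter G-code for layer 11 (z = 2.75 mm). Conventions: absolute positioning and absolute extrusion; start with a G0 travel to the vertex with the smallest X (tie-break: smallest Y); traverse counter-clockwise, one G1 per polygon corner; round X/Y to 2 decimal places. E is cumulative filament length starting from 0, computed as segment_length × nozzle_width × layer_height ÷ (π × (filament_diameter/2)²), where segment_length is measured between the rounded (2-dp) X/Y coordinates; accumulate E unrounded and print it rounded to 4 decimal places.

At z = 2.75 mm: the cube (footprint 16.5×20) is included at this height; the cylinder at (9, 11.5) does not reach this height (z outside [3, 18.5]); the cube at (14, 11) is present — its section is the full 20×4 rectangle; the cube at (9.5, -3) is not intersected at this z (z outside [10.5, 18.5]); Subtracting the remaining from the first: starting from the 16.5×20 cube, the 20×4 cube at (14, 11) partially overlaps it — only the 10.00 mm² overlap (of its 80.00 mm²) is removed, clipping the outline — 1 connected region. The outline is a single polygon with 8 vertices. Extrusion per mm of travel: 0.4 × 0.25 / (π × 1.425²) = 0.015675. Accumulating E over each segment gives final E = 1.2227.

G0 X0.00 Y0.00 Z2.75
G1 X16.50 Y0.00 E0.2586
G1 X16.50 Y11.00 E0.4311
G1 X14.00 Y11.00 E0.4703
G1 X14.00 Y15.00 E0.5330
G1 X16.50 Y15.00 E0.5722
G1 X16.50 Y20.00 E0.6505
G1 X0.00 Y20.00 E0.9092
G1 X0.00 Y0.00 E1.2227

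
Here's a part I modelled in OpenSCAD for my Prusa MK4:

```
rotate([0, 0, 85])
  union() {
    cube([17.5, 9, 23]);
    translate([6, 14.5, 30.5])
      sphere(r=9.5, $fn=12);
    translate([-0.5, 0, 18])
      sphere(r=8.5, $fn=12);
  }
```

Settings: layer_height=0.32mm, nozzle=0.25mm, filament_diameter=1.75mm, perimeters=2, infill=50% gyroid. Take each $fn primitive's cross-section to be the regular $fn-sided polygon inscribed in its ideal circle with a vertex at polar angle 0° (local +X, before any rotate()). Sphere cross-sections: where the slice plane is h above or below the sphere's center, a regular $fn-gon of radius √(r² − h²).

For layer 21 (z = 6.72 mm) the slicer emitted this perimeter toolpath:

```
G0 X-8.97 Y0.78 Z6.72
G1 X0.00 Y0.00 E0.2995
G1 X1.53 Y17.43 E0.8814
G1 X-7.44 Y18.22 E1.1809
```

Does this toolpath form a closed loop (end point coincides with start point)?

Start point (G0): (-8.97, 0.78). End point (last G1): the path does not return to the start — open.

no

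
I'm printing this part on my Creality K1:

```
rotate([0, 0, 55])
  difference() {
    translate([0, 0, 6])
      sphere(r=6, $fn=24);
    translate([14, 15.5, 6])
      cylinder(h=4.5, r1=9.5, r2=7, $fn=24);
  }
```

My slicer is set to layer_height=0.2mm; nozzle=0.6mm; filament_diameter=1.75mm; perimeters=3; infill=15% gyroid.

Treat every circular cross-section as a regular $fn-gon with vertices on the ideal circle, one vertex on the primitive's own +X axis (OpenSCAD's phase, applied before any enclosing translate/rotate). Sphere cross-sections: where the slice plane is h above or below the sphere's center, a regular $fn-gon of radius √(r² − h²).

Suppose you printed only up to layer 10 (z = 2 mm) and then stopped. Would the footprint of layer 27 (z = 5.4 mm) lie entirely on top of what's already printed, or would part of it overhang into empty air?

Compare the two slices. At z = 2: the r=6 sphere contributes a regular 24-gon of circumradius √(6²−4²) = 4.472 (area = (24/2)·4.472²·sin(360°/24) = 62.12 mm²); the cone at (14, 15.5) does not reach this height (z outside [6, 10.5]); Taking the first minus the rest: none of the subtracted shapes is present at this height, so the r=6 sphere is unchanged — area = 62.12 mm²; (rotated 55° about Z; rotation is an isometry so areas/perimeters/island counts are preserved). At z = 5.4: the r=6 sphere contributes a regular 24-gon of circumradius √(6²−0.6²) = 5.970 (area = (24/2)·5.970²·sin(360°/24) = 110.69 mm²); the cone at (14, 15.5) is not intersected at this z (z outside [6, 10.5]); After the difference (first − rest): none of the subtracted shapes is present at this height, so the r=6 sphere is unchanged — area = 110.69 mm²; (rotated 55° about Z; rotation is an isometry so areas/perimeters/island counts are preserved). Checking containment: at z = 5.4 the cross-section extends beyond the z = 2 cross-section by about 48.58 mm².

part overhangs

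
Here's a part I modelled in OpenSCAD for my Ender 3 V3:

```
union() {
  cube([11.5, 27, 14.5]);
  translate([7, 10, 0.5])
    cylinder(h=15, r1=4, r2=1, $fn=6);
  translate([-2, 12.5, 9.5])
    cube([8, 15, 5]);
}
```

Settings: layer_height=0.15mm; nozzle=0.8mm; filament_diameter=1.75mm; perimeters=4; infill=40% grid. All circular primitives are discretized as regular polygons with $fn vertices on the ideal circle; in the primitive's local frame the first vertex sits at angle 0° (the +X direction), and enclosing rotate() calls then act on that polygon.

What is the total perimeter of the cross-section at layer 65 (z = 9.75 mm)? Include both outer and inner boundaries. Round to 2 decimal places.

At z = 9.75 mm: the cube (footprint 11.5×27) is included at this height (perimeter 77.00 mm); the cone at (7, 10): at t=0.617 of its height the radius interpolates to r₁+(r₂−r₁)t = 2.150, giving a regular 6-gon of that circumradius (perimeter = 2·6·2.150·sin(180°/6) = 12.90 mm); the 8×15 cube at (-2, 12.5) contributes its full rectangle (perimeter 46.00 mm); Taking the union: the regions partially overlap (shared area 99.01 mm²), so the edge portions inside another operand are dropped and the merged outline is re-measured after clipping — boundary = 82.00 mm. Overall, the cross-section is a single solid region. Total boundary length (outer) = 82.00 mm.

82.00 mm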